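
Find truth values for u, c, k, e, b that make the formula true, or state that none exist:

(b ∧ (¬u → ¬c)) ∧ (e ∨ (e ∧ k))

u: False; c: False; k: True; e: True; b: True

  b ∧ (¬u → ¬c) = True
    ¬u → ¬c = True
      ¬u = True
      ¬c = True
  e ∨ (e ∧ k) = True
    e ∧ k = True
Both conjuncts True, so the formula holds.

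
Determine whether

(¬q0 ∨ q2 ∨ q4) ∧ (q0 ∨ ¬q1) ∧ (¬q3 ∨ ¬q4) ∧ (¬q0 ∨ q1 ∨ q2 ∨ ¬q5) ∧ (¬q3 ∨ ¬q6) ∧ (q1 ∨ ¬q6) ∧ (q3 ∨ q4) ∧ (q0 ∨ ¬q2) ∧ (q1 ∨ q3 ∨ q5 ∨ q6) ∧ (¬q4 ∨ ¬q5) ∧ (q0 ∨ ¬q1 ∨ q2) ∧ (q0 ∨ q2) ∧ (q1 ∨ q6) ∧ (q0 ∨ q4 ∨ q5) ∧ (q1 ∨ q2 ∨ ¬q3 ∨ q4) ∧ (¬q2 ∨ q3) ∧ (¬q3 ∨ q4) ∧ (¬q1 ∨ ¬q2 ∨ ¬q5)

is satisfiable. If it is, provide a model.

Try q0 = False:
  (q0 ∨ ¬q1) forces q1 = False.
  (q1 ∨ ¬q6) forces q6 = False.
  clause (q1 ∨ q6) is falsified — backtrack.
So q0 = True.
Set q1 = True.
Try q2 = True:
  (¬q2 ∨ q3) forces q3 = True.
  (¬q3 ∨ ¬q4) forces q4 = False.
  clause (¬q3 ∨ q4) is falsified — backtrack.
So q2 = False.
  then (¬q0 ∨ q2 ∨ q4) forces q4 = True.
  then (¬q3 ∨ ¬q4) forces q3 = False.
  then (¬q4 ∨ ¬q5) forces q5 = False.
Set q6 = True.
All clauses satisfied.

q0 = True, q1 = True, q2 = False, q3 = False, q4 = True, q5 = False, q6 = True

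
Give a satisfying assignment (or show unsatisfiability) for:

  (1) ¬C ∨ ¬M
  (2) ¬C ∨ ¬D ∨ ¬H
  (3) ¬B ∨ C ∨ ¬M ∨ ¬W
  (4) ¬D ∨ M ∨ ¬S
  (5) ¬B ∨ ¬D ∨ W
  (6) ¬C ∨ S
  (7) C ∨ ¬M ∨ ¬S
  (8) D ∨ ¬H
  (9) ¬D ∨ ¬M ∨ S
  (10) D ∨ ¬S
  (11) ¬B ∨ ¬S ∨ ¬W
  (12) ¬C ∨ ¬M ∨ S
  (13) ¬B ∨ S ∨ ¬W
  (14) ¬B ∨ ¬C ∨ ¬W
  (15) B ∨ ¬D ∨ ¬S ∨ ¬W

S = False, H = False, D = True, W = False, M = False, B = False, C = False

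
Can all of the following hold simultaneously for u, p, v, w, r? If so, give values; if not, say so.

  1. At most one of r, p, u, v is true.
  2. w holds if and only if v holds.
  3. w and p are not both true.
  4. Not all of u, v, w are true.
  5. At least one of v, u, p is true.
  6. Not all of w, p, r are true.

u: True; p: False; v: False; w: False; r: False

  (1) {r, p, u, v}: 1 true — at most one ✓
  (2) w=F, v=F — same ✓
  (3) w=F, p=F — not both ✓
  (4) {u, v, w}: 1/3 true — not all ✓
  (5) {v, u, p}: 1 true — at least one ✓
  (6) {w, p, r}: 0/3 true — not all ✓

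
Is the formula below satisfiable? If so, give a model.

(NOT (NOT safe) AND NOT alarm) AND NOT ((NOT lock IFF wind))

alarm=F, wind=F, safe=T, lock=F

  NOT (NOT safe) AND NOT alarm = True
    NOT (NOT safe) = True
      NOT safe = False
    NOT alarm = True
  NOT ((NOT lock IFF wind)) = True
    NOT lock IFF wind = False
      NOT lock = True
Both conjuncts True, so the formula holds.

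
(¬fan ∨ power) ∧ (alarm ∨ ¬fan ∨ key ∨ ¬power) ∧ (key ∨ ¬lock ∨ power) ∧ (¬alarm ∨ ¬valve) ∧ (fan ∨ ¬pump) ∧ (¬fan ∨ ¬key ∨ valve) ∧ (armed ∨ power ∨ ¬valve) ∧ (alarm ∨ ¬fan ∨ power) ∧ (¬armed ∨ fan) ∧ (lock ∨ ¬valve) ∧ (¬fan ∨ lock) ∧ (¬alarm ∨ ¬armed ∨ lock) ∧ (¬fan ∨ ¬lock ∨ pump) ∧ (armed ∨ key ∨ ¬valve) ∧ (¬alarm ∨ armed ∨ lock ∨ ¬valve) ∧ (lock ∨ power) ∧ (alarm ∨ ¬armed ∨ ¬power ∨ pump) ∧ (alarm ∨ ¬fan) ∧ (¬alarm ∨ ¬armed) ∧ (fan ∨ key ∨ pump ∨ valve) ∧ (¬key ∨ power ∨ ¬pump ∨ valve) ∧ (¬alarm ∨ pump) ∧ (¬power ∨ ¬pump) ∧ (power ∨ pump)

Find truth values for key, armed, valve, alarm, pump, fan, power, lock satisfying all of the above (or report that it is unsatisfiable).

Set key = True.
Try armed = True:
  (¬armed ∨ fan) forces fan = True.
  (¬fan ∨ power) forces power = True.
  (¬fan ∨ ¬key ∨ valve) forces valve = True.
  (¬alarm ∨ ¬valve) forces alarm = False.
  clause (alarm ∨ ¬fan) is falsified — backtrack.
So armed = False.
Set valve = False.
  then (¬fan ∨ ¬key ∨ valve) forces fan = False.
  then (fan ∨ ¬pump) forces pump = False.
  then (¬alarm ∨ pump) forces alarm = False.
  then (power ∨ pump) forces power = True.
Set lock = False.
All clauses satisfied.

key: True; armed: False; valve: False; alarm: False; pump: False; fan: False; power: True; lock: False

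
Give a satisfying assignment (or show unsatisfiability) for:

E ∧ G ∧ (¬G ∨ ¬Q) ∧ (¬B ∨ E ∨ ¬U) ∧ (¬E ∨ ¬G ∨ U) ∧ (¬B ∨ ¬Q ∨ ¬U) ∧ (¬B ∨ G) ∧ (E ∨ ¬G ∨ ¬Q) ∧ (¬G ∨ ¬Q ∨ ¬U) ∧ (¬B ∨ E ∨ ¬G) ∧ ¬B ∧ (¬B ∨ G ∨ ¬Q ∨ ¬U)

Unit clause (E) forces E = True.
Unit clause (G) forces G = True.
In (¬G ∨ ¬Q) only ¬Q is left, so Q = False.
In (¬E ∨ ¬G ∨ U) only U is left, so U = True.
Unit clause (¬B) forces B = False.
All clauses satisfied.

U=T, B=F, E=T, Q=F, G=T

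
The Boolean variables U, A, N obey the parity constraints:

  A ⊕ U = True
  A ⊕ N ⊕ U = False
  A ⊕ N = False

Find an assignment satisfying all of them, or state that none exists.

U: False, A: True, N: True

A ⊕ U = T ⊕ F = True ✓
A ⊕ N ⊕ U = T ⊕ T ⊕ F = False ✓
A ⊕ N = T ⊕ T = False ✓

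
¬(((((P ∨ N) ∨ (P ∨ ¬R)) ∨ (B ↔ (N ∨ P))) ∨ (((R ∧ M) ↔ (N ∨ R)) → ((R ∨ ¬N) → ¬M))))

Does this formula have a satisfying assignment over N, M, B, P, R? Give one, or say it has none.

N=F, M=T, B=T, P=F, R=T

  ¬(((((P ∨ N) ∨ (P ∨ ¬R)) ∨ (B ↔ (N ∨ P))) ∨ (((R ∧ M) ↔ (N ∨ R)) → ((R ∨ ¬N) → ¬M)))) = True
    (((P ∨ N) ∨ (P ∨ ¬R)) ∨ (B ↔ (N ∨ P))) ∨ (((R ∧ M) ↔ (N ∨ R)) → ((R ∨ ¬N) → ¬M)) = False
      ((P ∨ N) ∨ (P ∨ ¬R)) ∨ (B ↔ (N ∨ P)) = False
        (P ∨ N) ∨ (P ∨ ¬R) = False
          P ∨ N = False
          P ∨ ¬R = False
            ¬R = False
        B ↔ (N ∨ P) = False
          N ∨ P = False
      ((R ∧ M) ↔ (N ∨ R)) → ((R ∨ ¬N) → ¬M) = False
        (R ∧ M) ↔ (N ∨ R) = True
          R ∧ M = True
          N ∨ R = True
        (R ∨ ¬N) → ¬M = False
          R ∨ ¬N = True
            ¬N = True
          ¬M = False
The formula evaluates to True.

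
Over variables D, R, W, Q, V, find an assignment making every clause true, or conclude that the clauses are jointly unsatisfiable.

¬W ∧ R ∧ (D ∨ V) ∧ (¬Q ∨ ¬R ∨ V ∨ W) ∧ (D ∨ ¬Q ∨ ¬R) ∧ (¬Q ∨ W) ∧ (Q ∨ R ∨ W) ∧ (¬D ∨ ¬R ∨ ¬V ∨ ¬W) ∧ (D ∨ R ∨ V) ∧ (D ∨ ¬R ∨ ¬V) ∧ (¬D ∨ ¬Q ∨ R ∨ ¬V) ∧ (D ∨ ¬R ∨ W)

Unit clause (¬W) forces W = False.
Unit clause (R) forces R = True.
In (¬Q ∨ W) only ¬Q is left, so Q = False.
In (D ∨ ¬R ∨ W) only D is left, so D = True.
Set V = False.
All clauses satisfied.

D: True, R: True, W: False, Q: False, V: False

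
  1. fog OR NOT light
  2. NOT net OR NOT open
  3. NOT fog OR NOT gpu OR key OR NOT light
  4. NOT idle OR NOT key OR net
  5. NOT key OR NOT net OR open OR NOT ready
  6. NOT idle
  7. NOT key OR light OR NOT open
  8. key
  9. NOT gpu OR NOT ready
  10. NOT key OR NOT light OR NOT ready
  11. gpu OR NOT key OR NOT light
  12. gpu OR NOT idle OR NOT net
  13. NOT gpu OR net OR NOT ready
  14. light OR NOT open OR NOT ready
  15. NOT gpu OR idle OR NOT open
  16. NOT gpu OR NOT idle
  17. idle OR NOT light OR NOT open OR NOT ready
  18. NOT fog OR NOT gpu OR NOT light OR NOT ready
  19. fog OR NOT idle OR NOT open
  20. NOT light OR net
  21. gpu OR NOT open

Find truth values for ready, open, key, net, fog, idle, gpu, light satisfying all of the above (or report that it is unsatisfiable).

ready: False, open: False, key: True, net: False, fog: False, idle: False, gpu: True, light: False

Unit clause (NOT idle) forces idle = False.
Unit clause (key) forces key = True.
Set ready = False.
Try open = True:
  (NOT net OR NOT open) forces net = False.
  (NOT key OR light OR NOT open) forces light = True.
  clause (NOT light OR net) is falsified — backtrack.
So open = False.
Set net = False.
  then (NOT light OR net) forces light = False.
Set fog = False.
Set gpu = True.
All clauses satisfied.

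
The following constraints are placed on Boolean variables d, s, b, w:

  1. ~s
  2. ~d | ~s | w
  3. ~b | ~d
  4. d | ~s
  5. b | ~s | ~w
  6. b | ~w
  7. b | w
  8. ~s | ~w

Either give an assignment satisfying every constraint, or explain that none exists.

Unit clause (~s) forces s = False.
Set d = False.
Set b = True.
Set w = False.
All clauses satisfied.

d: False; s: False; b: True; w: False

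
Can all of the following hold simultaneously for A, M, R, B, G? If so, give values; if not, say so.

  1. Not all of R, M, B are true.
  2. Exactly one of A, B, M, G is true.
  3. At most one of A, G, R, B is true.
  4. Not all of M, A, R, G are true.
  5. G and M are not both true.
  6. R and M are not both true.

A=F, M=F, R=F, B=T, G=F

  (1) {R, M, B}: 1/3 true — not all ✓
  (2) {A, B, M, G}: 1 true — exactly one ✓
  (3) {A, G, R, B}: 1 true — at most one ✓
  (4) {M, A, R, G}: 0/4 true — not all ✓
  (5) G=F, M=F — not both ✓
  (6) R=F, M=F — not both ✓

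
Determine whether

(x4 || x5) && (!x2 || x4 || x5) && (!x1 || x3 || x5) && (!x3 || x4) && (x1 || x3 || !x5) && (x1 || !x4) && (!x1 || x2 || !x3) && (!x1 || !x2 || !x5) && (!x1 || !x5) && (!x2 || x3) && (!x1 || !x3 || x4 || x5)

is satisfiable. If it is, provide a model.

Set x1 = True.
  then (!x1 || !x5) forces x5 = False.
  then (x4 || x5) forces x4 = True.
  then (!x1 || x3 || x5) forces x3 = True.
  then (!x1 || x2 || !x3) forces x2 = True.
All clauses satisfied.

x1=T, x2=T, x3=T, x4=T, x5=F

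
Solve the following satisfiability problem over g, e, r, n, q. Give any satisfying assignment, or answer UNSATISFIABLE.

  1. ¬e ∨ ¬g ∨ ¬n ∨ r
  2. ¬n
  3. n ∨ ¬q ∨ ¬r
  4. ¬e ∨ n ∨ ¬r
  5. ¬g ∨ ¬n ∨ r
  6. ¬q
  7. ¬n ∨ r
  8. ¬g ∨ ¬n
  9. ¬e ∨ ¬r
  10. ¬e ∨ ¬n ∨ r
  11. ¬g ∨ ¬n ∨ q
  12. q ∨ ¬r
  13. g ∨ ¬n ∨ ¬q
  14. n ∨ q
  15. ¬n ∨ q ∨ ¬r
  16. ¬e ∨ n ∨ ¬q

UNSATISFIABLE

Case n = True:
  Clause (¬n) is falsified — contradiction.
Case n = False:
  (¬q) forces q = False.
  Clause (n ∨ q) is falsified — contradiction.
Both cases fail, so the formula is unsatisfiable.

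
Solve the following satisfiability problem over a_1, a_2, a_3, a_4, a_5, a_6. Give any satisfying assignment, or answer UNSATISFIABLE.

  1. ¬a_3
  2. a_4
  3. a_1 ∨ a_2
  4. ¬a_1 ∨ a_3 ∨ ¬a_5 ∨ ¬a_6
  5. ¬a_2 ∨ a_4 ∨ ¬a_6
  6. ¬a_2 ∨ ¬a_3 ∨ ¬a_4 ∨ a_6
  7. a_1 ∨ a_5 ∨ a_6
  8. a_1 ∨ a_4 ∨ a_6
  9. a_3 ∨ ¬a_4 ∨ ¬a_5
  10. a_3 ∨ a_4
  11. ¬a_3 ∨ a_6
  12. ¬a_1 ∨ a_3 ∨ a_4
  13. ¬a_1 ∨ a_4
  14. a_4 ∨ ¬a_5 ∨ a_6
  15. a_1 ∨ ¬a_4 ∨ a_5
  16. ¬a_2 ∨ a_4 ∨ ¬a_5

Unit clause (¬a_3) forces a_3 = False.
Unit clause (a_4) forces a_4 = True.
In (a_3 ∨ ¬a_4 ∨ ¬a_5) only ¬a_5 is left, so a_5 = False.
In (a_1 ∨ ¬a_4 ∨ a_5) only a_1 is left, so a_1 = True.
Set a_2 = False.
Set a_6 = False.
All clauses satisfied.

a_1 = True, a_2 = False, a_3 = False, a_4 = True, a_5 = False, a_6 = False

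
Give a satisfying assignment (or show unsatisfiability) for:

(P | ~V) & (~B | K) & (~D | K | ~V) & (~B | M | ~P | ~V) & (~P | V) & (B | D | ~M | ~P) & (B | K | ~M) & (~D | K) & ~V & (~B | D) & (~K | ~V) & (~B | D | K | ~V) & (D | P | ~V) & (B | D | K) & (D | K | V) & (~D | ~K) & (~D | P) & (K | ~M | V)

M = False, V = False, P = False, B = False, K = True, D = False

Unit clause (~V) forces V = False.
In (~P | V) only ~P is left, so P = False.
In (~D | P) only ~D is left, so D = False.
In (~B | D) only ~B is left, so B = False.
In (B | D | K) only K is left, so K = True.
Set M = False.
All clauses satisfied.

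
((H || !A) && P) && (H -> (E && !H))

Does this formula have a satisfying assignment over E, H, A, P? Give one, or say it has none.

E=T, H=F, A=F, P=T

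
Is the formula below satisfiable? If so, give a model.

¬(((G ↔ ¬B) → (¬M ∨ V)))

M = True, G = False, V = False, B = True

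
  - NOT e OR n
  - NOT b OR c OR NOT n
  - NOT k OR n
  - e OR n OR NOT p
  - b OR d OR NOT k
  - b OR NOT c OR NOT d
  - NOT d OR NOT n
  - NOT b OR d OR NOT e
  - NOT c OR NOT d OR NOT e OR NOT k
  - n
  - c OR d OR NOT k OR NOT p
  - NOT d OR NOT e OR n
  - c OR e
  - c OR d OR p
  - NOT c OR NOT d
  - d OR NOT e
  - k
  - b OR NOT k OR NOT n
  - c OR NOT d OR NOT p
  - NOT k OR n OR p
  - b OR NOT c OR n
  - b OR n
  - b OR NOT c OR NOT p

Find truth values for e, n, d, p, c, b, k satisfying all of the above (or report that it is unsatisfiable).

Unit clause (n) forces n = True.
Unit clause (k) forces k = True.
In (b OR NOT k OR NOT n) only b is left, so b = True.
In (NOT b OR c OR NOT n) only c is left, so c = True.
In (NOT d OR NOT n) only NOT d is left, so d = False.
In (NOT b OR d OR NOT e) only NOT e is left, so e = False.
Set p = False.
All clauses satisfied.

e = False, n = True, d = False, p = False, c = True, b = True, k = True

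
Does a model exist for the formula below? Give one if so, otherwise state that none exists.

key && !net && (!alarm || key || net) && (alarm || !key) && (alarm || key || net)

key=T, net=F, alarm=T

Unit clause (key) forces key = True.
Unit clause (!net) forces net = False.
In (alarm || !key) only alarm is left, so alarm = True.
Check each clause:
  (key): key holds.
  (!net): !net holds.
  (!alarm || key || net): key holds.
  (alarm || !key): alarm holds.
  (alarm || key || net): alarm holds.
All clauses satisfied.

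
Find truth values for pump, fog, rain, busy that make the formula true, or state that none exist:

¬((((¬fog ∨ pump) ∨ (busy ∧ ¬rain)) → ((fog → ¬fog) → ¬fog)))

Case fog = True: the formula becomes ¬(((pump ∨ (busy ∧ ¬rain)) → True)) = False.
Case fog = False: the formula becomes ¬((True → True)) = False.
Both cases fail — unsatisfiable.

Unsatisfiable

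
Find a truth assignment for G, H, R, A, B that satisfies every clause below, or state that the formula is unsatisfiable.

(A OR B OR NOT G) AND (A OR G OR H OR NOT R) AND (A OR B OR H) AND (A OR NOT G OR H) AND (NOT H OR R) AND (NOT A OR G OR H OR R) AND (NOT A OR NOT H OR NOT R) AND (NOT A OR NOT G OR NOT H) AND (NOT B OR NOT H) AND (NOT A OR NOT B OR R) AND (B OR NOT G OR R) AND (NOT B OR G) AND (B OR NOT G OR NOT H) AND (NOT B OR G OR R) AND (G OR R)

Set G = True.
Try H = True:
  (NOT H OR R) forces R = True.
  (NOT A OR NOT H OR NOT R) forces A = False.
  (A OR B OR NOT G) forces B = True.
  clause (NOT B OR NOT H) is falsified — backtrack.
So H = False.
  then (A OR NOT G OR H) forces A = True.
Try R = False:
  (NOT A OR NOT B OR R) forces B = False.
  clause (B OR NOT G OR R) is falsified — backtrack.
So R = True.
Set B = False.
All clauses satisfied.

G = True, H = False, R = True, A = True, B = False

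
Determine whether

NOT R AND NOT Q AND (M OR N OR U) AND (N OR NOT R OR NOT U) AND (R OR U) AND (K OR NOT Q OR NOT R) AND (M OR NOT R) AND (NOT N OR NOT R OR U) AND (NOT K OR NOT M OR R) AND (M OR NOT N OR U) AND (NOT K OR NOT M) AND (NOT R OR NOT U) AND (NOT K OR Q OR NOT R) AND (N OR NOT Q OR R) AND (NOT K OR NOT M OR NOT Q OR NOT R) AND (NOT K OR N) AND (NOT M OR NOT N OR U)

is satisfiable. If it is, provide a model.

R = False; K = False; U = True; M = True; N = False; Q = False

Unit clause (NOT R) forces R = False.
Unit clause (NOT Q) forces Q = False.
In (R OR U) only U is left, so U = True.
Set K = False.
Set M = True.
Set N = False.
All clauses satisfied.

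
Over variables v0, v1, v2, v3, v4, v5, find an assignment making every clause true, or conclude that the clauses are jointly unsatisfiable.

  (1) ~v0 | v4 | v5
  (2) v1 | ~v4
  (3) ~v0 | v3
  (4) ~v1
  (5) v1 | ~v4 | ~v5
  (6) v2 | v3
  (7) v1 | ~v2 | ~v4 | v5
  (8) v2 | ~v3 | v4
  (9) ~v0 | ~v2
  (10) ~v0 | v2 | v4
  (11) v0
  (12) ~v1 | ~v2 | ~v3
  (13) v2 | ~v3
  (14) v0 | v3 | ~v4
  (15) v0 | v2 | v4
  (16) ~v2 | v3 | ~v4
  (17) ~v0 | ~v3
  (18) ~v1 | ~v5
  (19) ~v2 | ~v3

Unsatisfiable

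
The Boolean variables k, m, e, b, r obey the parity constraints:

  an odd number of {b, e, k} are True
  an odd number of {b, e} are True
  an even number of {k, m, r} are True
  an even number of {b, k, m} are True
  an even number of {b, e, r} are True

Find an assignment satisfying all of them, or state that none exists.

k = False, m = True, e = False, b = True, r = True

{b, e, k}: 1 true → odd ✓
{b, e}: 1 true → odd ✓
{k, m, r}: 2 true → even ✓
{b, k, m}: 2 true → even ✓
{b, e, r}: 2 true → even ✓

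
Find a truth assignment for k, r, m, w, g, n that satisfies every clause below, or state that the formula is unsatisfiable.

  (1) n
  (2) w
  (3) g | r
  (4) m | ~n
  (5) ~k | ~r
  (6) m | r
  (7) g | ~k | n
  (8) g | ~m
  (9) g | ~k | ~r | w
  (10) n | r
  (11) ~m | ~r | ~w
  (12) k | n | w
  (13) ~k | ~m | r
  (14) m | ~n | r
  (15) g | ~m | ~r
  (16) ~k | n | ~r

k = False, r = False, m = True, w = True, g = True, n = True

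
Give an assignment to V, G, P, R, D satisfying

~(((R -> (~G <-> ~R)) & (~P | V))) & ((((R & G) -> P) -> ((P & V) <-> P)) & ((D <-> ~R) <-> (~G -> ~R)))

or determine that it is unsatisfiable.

V = False, G = False, P = False, R = True, D = True

  ~(((R -> (~G <-> ~R)) & (~P | V))) = True
    (R -> (~G <-> ~R)) & (~P | V) = False
      R -> (~G <-> ~R) = False
        ~G <-> ~R = False
          ~G = True
          ~R = False
      ~P | V = True
        ~P = True
  (((R & G) -> P) -> ((P & V) <-> P)) & ((D <-> ~R) <-> (~G -> ~R)) = True
    ((R & G) -> P) -> ((P & V) <-> P) = True
      (R & G) -> P = True
        R & G = False
      (P & V) <-> P = True
        P & V = False
    (D <-> ~R) <-> (~G -> ~R) = True
      D <-> ~R = False
        ~R = False
      ~G -> ~R = False
        ~G = True
        ~R = False
Both conjuncts True, so the formula holds.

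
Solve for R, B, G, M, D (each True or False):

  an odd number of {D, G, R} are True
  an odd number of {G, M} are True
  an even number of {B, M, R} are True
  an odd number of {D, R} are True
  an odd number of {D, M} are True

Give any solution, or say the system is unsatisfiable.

R=T; B=F; G=F; M=T; D=F

{D, G, R}: 1 true → odd ✓
{G, M}: 1 true → odd ✓
{B, M, R}: 2 true → even ✓
{D, R}: 1 true → odd ✓
{D, M}: 1 true → odd ✓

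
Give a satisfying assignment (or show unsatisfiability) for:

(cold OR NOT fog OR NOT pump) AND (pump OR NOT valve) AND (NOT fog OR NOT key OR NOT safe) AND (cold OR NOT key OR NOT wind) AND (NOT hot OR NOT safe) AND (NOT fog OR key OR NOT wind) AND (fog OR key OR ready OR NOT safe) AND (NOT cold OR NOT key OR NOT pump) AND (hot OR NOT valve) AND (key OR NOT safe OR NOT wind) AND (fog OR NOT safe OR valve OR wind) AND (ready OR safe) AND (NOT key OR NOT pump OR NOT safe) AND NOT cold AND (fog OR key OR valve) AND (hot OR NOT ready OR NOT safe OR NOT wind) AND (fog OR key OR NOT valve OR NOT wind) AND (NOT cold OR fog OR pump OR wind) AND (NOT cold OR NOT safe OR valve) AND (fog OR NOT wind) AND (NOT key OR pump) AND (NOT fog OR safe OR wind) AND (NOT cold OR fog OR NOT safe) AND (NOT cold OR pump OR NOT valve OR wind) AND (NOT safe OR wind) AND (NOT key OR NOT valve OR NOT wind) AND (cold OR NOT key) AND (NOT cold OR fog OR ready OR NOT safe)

hot=T; pump=T; ready=T; wind=F; valve=T; cold=F; key=F; safe=F; fog=F

Unit clause (NOT cold) forces cold = False.
In (cold OR NOT key) only NOT key is left, so key = False.
Set hot = True.
  then (NOT hot OR NOT safe) forces safe = False.
  then (ready OR safe) forces ready = True.
Try pump = False:
  (pump OR NOT valve) forces valve = False.
  (fog OR key OR valve) forces fog = True.
  (NOT fog OR key OR NOT wind) forces wind = False.
  clause (NOT fog OR safe OR wind) is falsified — backtrack.
So pump = True.
  then (cold OR NOT fog OR NOT pump) forces fog = False.
  then (fog OR key OR valve) forces valve = True.
  then (fog OR key OR NOT valve OR NOT wind) forces wind = False.
All clauses satisfied.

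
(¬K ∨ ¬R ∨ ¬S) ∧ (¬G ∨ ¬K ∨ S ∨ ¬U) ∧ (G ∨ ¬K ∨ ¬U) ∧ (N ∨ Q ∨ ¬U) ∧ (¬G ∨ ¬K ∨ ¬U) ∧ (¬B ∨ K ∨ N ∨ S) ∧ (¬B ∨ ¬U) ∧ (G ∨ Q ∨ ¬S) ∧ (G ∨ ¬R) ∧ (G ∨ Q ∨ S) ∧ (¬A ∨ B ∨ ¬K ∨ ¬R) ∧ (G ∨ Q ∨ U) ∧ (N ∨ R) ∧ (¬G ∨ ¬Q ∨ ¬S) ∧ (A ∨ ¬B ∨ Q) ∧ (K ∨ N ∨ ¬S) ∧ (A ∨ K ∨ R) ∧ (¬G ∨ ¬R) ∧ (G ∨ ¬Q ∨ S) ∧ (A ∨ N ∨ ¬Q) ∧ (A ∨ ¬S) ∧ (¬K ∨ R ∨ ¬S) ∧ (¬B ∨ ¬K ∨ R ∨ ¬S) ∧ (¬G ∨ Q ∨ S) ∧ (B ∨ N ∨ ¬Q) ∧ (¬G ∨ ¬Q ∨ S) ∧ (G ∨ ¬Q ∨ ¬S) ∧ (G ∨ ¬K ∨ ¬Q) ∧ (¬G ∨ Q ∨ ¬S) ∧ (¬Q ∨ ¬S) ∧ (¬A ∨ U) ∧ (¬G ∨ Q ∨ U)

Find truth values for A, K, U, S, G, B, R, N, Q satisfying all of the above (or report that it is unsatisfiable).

No satisfying assignment exists.

Case Q = True:
  (¬Q ∨ ¬S) forces S = False.
  (G ∨ ¬Q ∨ S) forces G = True.
  Clause (¬G ∨ ¬Q ∨ S) is falsified — contradiction.
Case Q = False:
  If G = True:
    (¬G ∨ ¬R) forces R = False.
    (N ∨ R) forces N = True.
    (¬G ∨ Q ∨ S) forces S = True.
    clause (¬G ∨ Q ∨ ¬S) is falsified.
  If G = False:
    (G ∨ Q ∨ ¬S) forces S = False.
    clause (G ∨ Q ∨ S) is falsified.
  Every sub-case reaches a contradiction.
Both cases fail, so the formula is unsatisfiable.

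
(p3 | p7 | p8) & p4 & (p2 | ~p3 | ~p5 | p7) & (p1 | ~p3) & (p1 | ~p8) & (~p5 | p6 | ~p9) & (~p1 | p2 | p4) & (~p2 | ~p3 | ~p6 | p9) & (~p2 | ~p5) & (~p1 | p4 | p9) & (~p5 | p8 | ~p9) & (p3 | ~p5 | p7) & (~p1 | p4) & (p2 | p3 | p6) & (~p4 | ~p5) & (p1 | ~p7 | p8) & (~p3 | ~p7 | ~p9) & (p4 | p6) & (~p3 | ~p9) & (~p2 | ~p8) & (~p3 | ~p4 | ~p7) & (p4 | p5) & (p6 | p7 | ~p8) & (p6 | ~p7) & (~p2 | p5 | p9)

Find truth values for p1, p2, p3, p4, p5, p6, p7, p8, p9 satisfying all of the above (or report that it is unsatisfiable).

p1: True; p2: True; p3: False; p4: True; p5: False; p6: True; p7: True; p8: False; p9: True

Unit clause (p4) forces p4 = True.
In (~p4 | ~p5) only ~p5 is left, so p5 = False.
Try p1 = False:
  (p1 | ~p3) forces p3 = False.
  (p1 | ~p8) forces p8 = False.
  (p3 | p7 | p8) forces p7 = True.
  clause (p1 | ~p7 | p8) is falsified — backtrack.
So p1 = True.
Set p2 = True.
  then (~p2 | ~p8) forces p8 = False.
  then (~p2 | p5 | p9) forces p9 = True.
  then (~p3 | ~p9) forces p3 = False.
  then (p3 | p7 | p8) forces p7 = True.
  then (p6 | ~p7) forces p6 = True.
All clauses satisfied.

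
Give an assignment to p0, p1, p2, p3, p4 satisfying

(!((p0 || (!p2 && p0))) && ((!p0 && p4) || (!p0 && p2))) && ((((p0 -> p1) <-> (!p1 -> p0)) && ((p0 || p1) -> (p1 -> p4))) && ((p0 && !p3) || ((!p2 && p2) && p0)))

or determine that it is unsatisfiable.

Case p0 = True: the conjunct !((p0 || (!p2 && p0))) becomes !((True || !p2)) = False.
Case p0 = False: the conjunct (p0 && !p3) || ((!p2 && p2) && p0) becomes (False && !p3) || ((!p2 && p2) && False) = False.
Both cases fail — unsatisfiable.

No satisfying assignment exists.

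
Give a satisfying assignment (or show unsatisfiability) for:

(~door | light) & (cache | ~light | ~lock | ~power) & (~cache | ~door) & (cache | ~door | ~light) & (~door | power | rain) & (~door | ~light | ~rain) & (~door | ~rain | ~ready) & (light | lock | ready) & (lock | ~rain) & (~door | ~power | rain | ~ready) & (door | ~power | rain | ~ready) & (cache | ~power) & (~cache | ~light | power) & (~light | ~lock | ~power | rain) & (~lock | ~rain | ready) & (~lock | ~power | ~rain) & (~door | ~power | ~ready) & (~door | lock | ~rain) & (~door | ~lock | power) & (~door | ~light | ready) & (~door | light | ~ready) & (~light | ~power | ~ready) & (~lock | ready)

Set power = False.
Try door = True:
  (~door | light) forces light = True.
  (~cache | ~door) forces cache = False.
  clause (cache | ~door | ~light) is falsified — backtrack.
So door = False.
Set ready = True.
Set light = True.
  then (~cache | ~light | power) forces cache = False.
Set rain = False.
Set lock = True.
All clauses satisfied.

power=F; door=F; ready=T; light=T; cache=F; rain=F; lock=T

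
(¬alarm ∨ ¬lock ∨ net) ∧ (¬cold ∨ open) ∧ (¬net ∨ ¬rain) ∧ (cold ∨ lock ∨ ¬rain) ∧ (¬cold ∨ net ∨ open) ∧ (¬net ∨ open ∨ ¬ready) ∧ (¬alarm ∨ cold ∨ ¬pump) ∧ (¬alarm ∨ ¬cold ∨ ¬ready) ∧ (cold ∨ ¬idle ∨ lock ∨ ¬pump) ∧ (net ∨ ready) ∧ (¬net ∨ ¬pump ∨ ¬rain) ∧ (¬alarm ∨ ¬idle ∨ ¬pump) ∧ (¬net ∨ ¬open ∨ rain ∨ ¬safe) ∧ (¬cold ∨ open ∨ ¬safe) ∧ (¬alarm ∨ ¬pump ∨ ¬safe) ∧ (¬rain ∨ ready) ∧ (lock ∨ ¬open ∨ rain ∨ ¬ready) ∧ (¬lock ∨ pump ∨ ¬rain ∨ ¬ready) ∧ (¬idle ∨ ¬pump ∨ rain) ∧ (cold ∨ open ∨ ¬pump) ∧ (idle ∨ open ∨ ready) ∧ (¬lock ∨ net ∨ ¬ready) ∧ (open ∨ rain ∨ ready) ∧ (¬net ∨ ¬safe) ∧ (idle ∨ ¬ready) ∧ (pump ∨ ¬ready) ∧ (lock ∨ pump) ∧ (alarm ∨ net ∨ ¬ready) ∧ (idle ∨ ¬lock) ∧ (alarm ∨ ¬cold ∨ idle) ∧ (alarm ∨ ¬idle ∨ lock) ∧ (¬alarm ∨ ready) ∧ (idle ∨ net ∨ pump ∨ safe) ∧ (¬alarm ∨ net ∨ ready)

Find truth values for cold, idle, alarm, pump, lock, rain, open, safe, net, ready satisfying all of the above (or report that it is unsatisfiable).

cold: False; idle: True; alarm: False; pump: False; lock: True; rain: False; open: True; safe: False; net: True; ready: False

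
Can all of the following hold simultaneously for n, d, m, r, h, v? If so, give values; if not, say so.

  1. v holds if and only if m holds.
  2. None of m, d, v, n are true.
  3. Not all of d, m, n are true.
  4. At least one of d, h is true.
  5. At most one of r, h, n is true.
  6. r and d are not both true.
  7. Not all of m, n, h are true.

n = False, d = False, m = False, r = False, h = True, v = False

  (1) v=F, m=F — same ✓
  (2) {m, d, v, n}: 0 true — none ✓
  (3) {d, m, n}: 0/3 true — not all ✓
  (4) {d, h}: 1 true — at least one ✓
  (5) {r, h, n}: 1 true — at most one ✓
  (6) r=F, d=F — not both ✓
  (7) {m, n, h}: 1/3 true — not all ✓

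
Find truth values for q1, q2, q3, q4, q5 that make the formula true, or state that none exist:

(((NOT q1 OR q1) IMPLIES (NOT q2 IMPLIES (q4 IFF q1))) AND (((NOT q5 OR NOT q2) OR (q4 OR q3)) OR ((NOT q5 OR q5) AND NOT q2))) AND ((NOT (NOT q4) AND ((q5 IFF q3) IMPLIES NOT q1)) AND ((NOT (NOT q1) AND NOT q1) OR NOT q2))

q1=T, q2=F, q3=F, q4=T, q5=T

  ((NOT q1 OR q1) IMPLIES (NOT q2 IMPLIES (q4 IFF q1))) AND (((NOT q5 OR NOT q2) OR (q4 OR q3)) OR ((NOT q5 OR q5) AND NOT q2)) = True
    (NOT q1 OR q1) IMPLIES (NOT q2 IMPLIES (q4 IFF q1)) = True
      NOT q1 OR q1 = True
        NOT q1 = False
      NOT q2 IMPLIES (q4 IFF q1) = True
        NOT q2 = True
        q4 IFF q1 = True
    ((NOT q5 OR NOT q2) OR (q4 OR q3)) OR ((NOT q5 OR q5) AND NOT q2) = True
      (NOT q5 OR NOT q2) OR (q4 OR q3) = True
        NOT q5 OR NOT q2 = True
          NOT q5 = False
          NOT q2 = True
        q4 OR q3 = True
      (NOT q5 OR q5) AND NOT q2 = True
        NOT q5 OR q5 = True
          NOT q5 = False
        NOT q2 = True
  (NOT (NOT q4) AND ((q5 IFF q3) IMPLIES NOT q1)) AND ((NOT (NOT q1) AND NOT q1) OR NOT q2) = True
    NOT (NOT q4) AND ((q5 IFF q3) IMPLIES NOT q1) = True
      NOT (NOT q4) = True
        NOT q4 = False
      (q5 IFF q3) IMPLIES NOT q1 = True
        q5 IFF q3 = False
        NOT q1 = False
    (NOT (NOT q1) AND NOT q1) OR NOT q2 = True
      NOT (NOT q1) AND NOT q1 = False
        NOT (NOT q1) = True
          NOT q1 = False
        NOT q1 = False
      NOT q2 = True
Both conjuncts True, so the formula holds.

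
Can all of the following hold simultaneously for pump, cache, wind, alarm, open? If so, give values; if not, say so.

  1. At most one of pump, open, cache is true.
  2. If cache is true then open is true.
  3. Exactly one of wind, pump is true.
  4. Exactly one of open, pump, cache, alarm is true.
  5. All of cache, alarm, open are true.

Case alarm = True:
  (4) with alarm=T forces open = False.
  Constraint (5) is violated (open=F) — contradiction.
Case alarm = False:
  Constraint (5) is violated (alarm=F) — contradiction.
Both cases fail — unsatisfiable.

Unsatisfiable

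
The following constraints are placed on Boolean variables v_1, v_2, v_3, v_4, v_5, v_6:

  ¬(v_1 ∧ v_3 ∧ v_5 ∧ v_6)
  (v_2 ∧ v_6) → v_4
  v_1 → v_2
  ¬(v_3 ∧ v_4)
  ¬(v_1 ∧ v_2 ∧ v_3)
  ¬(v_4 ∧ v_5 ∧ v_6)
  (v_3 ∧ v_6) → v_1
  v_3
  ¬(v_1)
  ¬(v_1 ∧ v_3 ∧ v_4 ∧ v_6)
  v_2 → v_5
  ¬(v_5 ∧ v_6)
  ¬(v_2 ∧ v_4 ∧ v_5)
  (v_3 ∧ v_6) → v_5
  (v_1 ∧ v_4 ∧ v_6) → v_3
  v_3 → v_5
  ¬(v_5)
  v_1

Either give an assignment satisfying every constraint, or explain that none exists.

The formula is unsatisfiable.

Case v_1 = True:
  Clause (¬v_1) is falsified — contradiction.
Case v_1 = False:
  Clause (v_1) is falsified — contradiction.
Both cases fail, so the formula is unsatisfiable.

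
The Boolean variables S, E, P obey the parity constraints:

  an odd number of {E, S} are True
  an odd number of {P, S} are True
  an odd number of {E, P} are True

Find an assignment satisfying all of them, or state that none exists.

Unsatisfiable — no assignment works.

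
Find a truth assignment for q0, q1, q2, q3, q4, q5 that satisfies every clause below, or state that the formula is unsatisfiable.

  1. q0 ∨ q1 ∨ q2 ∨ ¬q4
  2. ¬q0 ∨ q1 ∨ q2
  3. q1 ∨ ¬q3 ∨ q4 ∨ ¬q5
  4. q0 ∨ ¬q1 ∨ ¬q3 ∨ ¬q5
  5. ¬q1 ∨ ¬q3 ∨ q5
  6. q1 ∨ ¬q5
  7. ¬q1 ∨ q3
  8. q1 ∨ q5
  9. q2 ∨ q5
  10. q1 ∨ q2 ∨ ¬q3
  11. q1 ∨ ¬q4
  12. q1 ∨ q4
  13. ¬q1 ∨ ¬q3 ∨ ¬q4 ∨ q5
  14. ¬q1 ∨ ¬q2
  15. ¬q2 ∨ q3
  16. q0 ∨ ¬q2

q0 = True, q1 = True, q2 = False, q3 = True, q4 = False, q5 = True

Set q0 = True.
Set q1 = True.
  then (¬q1 ∨ q3) forces q3 = True.
  then (¬q1 ∨ ¬q2) forces q2 = False.
  then (¬q1 ∨ ¬q3 ∨ q5) forces q5 = True.
Set q4 = False.
All clauses satisfied.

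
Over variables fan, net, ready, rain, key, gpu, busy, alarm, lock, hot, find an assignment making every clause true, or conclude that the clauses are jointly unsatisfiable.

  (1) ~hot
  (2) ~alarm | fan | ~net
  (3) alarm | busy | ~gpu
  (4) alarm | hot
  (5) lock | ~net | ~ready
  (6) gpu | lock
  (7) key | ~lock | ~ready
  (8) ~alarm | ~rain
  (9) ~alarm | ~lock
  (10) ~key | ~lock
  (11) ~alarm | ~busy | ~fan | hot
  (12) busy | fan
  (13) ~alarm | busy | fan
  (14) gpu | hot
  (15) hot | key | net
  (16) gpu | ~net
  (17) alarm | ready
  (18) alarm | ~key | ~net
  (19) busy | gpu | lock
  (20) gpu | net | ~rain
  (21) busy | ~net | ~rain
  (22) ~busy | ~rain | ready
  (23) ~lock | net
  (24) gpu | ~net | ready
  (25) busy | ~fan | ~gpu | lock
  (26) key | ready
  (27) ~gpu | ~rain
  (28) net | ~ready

Unit clause (~hot) forces hot = False.
In (alarm | hot) only alarm is left, so alarm = True.
In (~alarm | ~rain) only ~rain is left, so rain = False.
In (~alarm | ~lock) only ~lock is left, so lock = False.
In (gpu | hot) only gpu is left, so gpu = True.
Try fan = True:
  (~alarm | ~busy | ~fan | hot) forces busy = False.
  clause (busy | ~fan | ~gpu | lock) is falsified — backtrack.
So fan = False.
  then (~alarm | fan | ~net) forces net = False.
  then (busy | fan) forces busy = True.
  then (hot | key | net) forces key = True.
  then (net | ~ready) forces ready = False.
All clauses satisfied.

fan = False, net = False, ready = False, rain = False, key = True, gpu = True, busy = True, alarm = True, lock = False, hot = False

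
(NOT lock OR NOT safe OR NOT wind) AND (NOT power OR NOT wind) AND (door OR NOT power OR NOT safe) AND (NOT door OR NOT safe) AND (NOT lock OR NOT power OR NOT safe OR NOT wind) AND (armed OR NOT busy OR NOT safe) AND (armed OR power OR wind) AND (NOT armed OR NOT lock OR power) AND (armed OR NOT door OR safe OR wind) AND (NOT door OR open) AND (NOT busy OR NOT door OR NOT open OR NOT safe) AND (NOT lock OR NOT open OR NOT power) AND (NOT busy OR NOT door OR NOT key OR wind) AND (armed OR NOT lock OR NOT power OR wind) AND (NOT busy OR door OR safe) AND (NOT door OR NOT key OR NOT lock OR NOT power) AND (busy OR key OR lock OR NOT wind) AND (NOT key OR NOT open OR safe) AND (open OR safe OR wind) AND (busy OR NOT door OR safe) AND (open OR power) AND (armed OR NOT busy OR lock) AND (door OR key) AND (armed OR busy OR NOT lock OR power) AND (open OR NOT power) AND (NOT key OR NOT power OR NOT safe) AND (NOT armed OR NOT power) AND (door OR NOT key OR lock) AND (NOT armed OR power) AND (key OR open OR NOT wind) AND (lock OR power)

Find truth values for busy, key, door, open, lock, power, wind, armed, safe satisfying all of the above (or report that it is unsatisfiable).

Set busy = True.
Set key = False.
  then (door OR key) forces door = True.
  then (NOT door OR NOT safe) forces safe = False.
  then (NOT door OR open) forces open = True.
Try lock = False:
  (armed OR NOT busy OR lock) forces armed = True.
  (NOT armed OR NOT power) forces power = False.
  clause (NOT armed OR power) is falsified — backtrack.
So lock = True.
  then (NOT lock OR NOT open OR NOT power) forces power = False.
  then (NOT armed OR power) forces armed = False.
  then (armed OR power OR wind) forces wind = True.
All clauses satisfied.

busy: True, key: False, door: True, open: True, lock: True, power: False, wind: True, armed: False, safe: False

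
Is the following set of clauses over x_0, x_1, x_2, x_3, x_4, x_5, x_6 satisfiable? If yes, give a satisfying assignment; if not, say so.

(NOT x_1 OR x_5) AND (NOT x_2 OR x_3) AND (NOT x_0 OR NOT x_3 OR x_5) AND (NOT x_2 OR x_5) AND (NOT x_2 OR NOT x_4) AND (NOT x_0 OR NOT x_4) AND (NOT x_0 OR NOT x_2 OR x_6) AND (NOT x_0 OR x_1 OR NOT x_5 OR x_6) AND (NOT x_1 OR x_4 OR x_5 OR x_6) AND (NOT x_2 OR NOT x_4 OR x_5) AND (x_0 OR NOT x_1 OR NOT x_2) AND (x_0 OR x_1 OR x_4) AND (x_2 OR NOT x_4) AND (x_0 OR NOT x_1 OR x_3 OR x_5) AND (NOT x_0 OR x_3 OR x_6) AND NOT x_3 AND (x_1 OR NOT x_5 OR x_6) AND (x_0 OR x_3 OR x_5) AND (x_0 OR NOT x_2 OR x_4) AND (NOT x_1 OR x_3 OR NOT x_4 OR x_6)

Unit clause (NOT x_3) forces x_3 = False.
In (NOT x_2 OR x_3) only NOT x_2 is left, so x_2 = False.
In (x_2 OR NOT x_4) only NOT x_4 is left, so x_4 = False.
Set x_0 = False.
  then (x_0 OR x_1 OR x_4) forces x_1 = True.
  then (x_0 OR NOT x_1 OR x_3 OR x_5) forces x_5 = True.
Set x_6 = False.
All clauses satisfied.

x_0=F, x_1=T, x_2=F, x_3=F, x_4=F, x_5=T, x_6=F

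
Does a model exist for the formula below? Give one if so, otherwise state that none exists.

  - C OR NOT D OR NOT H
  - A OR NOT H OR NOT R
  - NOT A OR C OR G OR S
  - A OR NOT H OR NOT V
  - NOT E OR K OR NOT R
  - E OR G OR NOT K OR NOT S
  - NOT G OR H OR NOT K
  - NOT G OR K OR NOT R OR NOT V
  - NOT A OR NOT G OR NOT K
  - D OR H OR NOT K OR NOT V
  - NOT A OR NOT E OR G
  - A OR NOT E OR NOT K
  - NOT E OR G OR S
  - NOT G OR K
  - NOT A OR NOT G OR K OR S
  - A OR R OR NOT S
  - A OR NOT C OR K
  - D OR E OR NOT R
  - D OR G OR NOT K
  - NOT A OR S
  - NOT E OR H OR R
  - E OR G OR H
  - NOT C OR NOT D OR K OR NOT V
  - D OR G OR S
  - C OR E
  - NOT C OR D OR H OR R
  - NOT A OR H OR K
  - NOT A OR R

K = True, C = True, S = False, G = True, A = False, E = False, D = True, H = True, V = False, R = False

Set K = True.
Set C = True.
Set S = False.
  then (NOT A OR S) forces A = False.
  then (A OR NOT E OR NOT K) forces E = False.
Set G = True.
  then (NOT G OR H OR NOT K) forces H = True.
  then (A OR NOT H OR NOT R) forces R = False.
  then (A OR NOT H OR NOT V) forces V = False.
Set D = True.
All clauses satisfied.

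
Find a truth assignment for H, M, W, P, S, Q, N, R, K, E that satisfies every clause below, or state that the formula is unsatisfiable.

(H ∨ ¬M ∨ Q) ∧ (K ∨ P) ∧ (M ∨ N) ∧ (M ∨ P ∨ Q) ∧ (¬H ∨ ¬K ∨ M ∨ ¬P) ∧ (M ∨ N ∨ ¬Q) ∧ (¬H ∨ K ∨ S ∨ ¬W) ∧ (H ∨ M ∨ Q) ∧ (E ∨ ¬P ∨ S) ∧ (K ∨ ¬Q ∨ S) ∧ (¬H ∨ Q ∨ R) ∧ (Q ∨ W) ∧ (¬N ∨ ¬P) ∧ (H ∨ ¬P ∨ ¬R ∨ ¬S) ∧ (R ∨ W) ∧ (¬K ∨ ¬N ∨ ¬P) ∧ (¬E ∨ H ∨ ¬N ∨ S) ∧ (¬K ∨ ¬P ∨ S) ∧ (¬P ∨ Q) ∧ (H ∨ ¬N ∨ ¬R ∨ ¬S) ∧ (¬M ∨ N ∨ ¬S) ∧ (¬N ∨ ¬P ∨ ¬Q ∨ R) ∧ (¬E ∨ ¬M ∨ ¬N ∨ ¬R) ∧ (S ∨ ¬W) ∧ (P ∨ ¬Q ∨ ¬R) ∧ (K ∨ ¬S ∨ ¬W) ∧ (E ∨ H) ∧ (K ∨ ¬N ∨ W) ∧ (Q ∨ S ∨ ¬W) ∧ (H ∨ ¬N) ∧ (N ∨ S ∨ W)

Set H = True.
Set M = False.
  then (M ∨ N) forces N = True.
  then (¬N ∨ ¬P) forces P = False.
  then (K ∨ P) forces K = True.
  then (M ∨ P ∨ Q) forces Q = True.
  then (P ∨ ¬Q ∨ ¬R) forces R = False.
  then (R ∨ W) forces W = True.
  then (S ∨ ¬W) forces S = True.
Set E = False.
All clauses satisfied.

H = True, M = False, W = True, P = False, S = True, Q = True, N = True, R = False, K = True, E = False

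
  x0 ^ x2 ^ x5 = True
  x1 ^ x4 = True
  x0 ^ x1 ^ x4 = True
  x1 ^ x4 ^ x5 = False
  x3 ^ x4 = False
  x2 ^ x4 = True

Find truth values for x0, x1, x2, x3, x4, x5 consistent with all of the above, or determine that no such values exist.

x0=F, x1=F, x2=F, x3=T, x4=T, x5=T

x0 ^ x2 ^ x5 = F ^ F ^ T = True ✓
x1 ^ x4 = F ^ T = True ✓
x0 ^ x1 ^ x4 = F ^ F ^ T = True ✓
x1 ^ x4 ^ x5 = F ^ T ^ T = False ✓
x3 ^ x4 = T ^ T = False ✓
x2 ^ x4 = F ^ T = True ✓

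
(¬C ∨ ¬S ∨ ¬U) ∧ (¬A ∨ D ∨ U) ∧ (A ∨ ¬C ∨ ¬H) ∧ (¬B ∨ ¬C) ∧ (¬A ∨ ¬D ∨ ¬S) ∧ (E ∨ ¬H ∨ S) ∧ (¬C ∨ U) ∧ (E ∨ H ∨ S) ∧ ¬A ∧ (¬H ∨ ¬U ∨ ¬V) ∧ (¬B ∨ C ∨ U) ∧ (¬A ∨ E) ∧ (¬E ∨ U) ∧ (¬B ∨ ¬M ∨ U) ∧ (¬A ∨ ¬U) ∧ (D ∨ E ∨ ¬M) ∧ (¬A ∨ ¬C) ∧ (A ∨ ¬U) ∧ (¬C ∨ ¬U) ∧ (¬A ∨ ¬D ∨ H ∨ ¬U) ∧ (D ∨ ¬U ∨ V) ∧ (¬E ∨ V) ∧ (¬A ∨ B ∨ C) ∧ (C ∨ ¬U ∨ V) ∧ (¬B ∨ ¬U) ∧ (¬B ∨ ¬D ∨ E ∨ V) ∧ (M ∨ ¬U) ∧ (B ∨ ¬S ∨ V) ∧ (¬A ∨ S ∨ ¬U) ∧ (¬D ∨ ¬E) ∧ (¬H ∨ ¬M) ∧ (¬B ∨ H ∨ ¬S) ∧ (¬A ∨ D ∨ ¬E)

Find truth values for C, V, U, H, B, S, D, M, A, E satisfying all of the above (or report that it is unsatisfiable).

C=F, V=T, U=F, H=F, B=F, S=T, D=T, M=F, A=F, E=F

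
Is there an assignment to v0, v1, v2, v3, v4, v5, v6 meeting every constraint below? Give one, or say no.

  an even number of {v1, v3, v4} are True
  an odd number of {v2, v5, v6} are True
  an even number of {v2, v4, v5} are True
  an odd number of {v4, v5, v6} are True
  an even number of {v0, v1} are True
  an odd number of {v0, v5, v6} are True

v0: False, v1: False, v2: False, v3: False, v4: False, v5: False, v6: True

{v1, v3, v4}: 0 true → even ✓
{v2, v5, v6}: 1 true → odd ✓
{v2, v4, v5}: 0 true → even ✓
{v4, v5, v6}: 1 true → odd ✓
{v0, v1}: 0 true → even ✓
{v0, v5, v6}: 1 true → odd ✓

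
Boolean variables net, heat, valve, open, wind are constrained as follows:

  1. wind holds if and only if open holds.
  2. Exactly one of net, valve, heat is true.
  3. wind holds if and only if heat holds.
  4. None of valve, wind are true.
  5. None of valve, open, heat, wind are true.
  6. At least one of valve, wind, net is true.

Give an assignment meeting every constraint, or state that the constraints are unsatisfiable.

net = True; heat = False; valve = False; open = False; wind = False

  (1) wind=F, open=F — same ✓
  (2) {net, valve, heat}: 1 true — exactly one ✓
  (3) wind=F, heat=F — same ✓
  (4) {valve, wind}: 0 true — none ✓
  (5) {valve, open, heat, wind}: 0 true — none ✓
  (6) {valve, wind, net}: 1 true — at least one ✓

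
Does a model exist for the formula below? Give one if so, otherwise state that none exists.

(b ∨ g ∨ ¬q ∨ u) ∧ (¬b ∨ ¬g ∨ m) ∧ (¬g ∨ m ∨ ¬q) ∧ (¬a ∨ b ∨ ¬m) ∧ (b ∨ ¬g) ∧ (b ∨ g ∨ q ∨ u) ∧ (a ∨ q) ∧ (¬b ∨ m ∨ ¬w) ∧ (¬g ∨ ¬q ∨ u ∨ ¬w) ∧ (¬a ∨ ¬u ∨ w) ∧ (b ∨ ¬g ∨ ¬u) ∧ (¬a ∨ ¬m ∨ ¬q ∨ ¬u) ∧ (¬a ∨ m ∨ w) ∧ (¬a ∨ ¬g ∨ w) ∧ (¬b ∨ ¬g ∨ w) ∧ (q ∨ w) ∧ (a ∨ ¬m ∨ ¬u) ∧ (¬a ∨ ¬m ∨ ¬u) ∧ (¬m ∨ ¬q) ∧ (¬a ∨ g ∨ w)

w: True; a: True; q: False; g: True; m: True; u: False; b: True

Set w = True.
Set a = True.
Set q = False.
Set g = True.
  then (b ∨ ¬g) forces b = True.
  then (¬b ∨ m ∨ ¬w) forces m = True.
  then (¬a ∨ ¬m ∨ ¬u) forces u = False.
All clauses satisfied.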